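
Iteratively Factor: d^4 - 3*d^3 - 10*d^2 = (d + 2)*(d^3 - 5*d^2) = d*(d + 2)*(d^2 - 5*d) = d^2*(d + 2)*(d - 5)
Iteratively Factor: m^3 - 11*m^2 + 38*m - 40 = (m - 4)*(m^2 - 7*m + 10) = (m - 5)*(m - 4)*(m - 2)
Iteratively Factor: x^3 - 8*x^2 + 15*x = (x - 3)*(x^2 - 5*x) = (x - 5)*(x - 3)*(x)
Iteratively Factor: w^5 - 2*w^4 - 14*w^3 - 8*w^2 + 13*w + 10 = (w - 5)*(w^4 + 3*w^3 + w^2 - 3*w - 2) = (w - 5)*(w - 1)*(w^3 + 4*w^2 + 5*w + 2) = (w - 5)*(w - 1)*(w + 1)*(w^2 + 3*w + 2) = (w - 5)*(w - 1)*(w + 1)*(w + 2)*(w + 1)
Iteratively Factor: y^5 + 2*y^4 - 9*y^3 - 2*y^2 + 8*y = (y - 2)*(y^4 + 4*y^3 - y^2 - 4*y) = (y - 2)*(y + 1)*(y^3 + 3*y^2 - 4*y) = (y - 2)*(y + 1)*(y + 4)*(y^2 - y) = y*(y - 2)*(y + 1)*(y + 4)*(y - 1)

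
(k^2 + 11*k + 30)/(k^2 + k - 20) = (k + 6)/(k - 4)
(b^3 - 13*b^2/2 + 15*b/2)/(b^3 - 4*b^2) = (2*b^2 - 13*b + 15)/(2*b*(b - 4))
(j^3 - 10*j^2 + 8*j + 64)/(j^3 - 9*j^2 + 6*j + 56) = (j - 8)/(j - 7)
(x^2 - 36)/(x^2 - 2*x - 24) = (x + 6)/(x + 4)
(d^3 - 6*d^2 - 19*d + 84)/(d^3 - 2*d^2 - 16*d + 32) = (d^2 - 10*d + 21)/(d^2 - 6*d + 8)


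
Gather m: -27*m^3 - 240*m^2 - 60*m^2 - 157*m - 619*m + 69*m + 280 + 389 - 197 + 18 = -27*m^3 - 300*m^2 - 707*m + 490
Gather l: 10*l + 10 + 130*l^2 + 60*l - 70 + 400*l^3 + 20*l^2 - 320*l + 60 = 400*l^3 + 150*l^2 - 250*l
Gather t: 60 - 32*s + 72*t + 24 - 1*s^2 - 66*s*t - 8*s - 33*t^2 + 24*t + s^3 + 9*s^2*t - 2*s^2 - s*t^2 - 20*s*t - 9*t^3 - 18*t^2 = s^3 - 3*s^2 - 40*s - 9*t^3 + t^2*(-s - 51) + t*(9*s^2 - 86*s + 96) + 84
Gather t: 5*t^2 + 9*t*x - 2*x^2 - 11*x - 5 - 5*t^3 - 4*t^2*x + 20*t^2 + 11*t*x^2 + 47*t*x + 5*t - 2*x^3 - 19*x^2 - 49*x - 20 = -5*t^3 + t^2*(25 - 4*x) + t*(11*x^2 + 56*x + 5) - 2*x^3 - 21*x^2 - 60*x - 25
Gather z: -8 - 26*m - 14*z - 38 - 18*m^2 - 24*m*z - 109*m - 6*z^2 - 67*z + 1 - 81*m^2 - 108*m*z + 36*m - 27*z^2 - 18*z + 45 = -99*m^2 - 99*m - 33*z^2 + z*(-132*m - 99)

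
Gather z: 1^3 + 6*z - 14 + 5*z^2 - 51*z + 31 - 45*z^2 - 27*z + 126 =-40*z^2 - 72*z + 144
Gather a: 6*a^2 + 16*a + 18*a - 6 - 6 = 6*a^2 + 34*a - 12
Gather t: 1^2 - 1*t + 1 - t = 2 - 2*t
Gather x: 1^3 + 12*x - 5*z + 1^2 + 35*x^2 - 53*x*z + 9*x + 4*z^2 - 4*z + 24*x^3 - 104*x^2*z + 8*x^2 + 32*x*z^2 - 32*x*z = 24*x^3 + x^2*(43 - 104*z) + x*(32*z^2 - 85*z + 21) + 4*z^2 - 9*z + 2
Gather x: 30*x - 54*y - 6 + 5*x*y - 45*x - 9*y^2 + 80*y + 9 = x*(5*y - 15) - 9*y^2 + 26*y + 3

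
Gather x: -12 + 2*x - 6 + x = 3*x - 18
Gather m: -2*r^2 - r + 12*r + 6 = -2*r^2 + 11*r + 6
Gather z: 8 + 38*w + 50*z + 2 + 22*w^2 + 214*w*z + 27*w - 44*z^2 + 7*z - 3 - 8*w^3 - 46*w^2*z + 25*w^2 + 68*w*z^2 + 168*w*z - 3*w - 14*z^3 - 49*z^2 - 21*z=-8*w^3 + 47*w^2 + 62*w - 14*z^3 + z^2*(68*w - 93) + z*(-46*w^2 + 382*w + 36) + 7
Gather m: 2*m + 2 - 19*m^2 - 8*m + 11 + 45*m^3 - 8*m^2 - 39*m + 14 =45*m^3 - 27*m^2 - 45*m + 27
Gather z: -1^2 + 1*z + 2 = z + 1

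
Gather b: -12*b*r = -12*b*r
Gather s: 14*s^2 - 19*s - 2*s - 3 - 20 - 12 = 14*s^2 - 21*s - 35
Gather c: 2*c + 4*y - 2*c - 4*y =0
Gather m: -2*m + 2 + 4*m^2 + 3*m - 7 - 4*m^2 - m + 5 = 0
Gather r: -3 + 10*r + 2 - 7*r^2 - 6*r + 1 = -7*r^2 + 4*r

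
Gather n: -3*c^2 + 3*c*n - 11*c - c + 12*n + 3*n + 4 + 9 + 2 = -3*c^2 - 12*c + n*(3*c + 15) + 15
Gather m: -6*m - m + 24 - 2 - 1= 21 - 7*m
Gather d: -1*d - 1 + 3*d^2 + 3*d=3*d^2 + 2*d - 1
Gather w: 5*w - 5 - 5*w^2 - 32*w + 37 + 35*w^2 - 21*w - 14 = 30*w^2 - 48*w + 18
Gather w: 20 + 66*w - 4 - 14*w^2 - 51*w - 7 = -14*w^2 + 15*w + 9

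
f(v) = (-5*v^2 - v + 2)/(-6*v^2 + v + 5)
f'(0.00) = -0.28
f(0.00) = 0.40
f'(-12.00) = 0.00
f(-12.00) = 0.81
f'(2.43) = -0.17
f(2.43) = 1.07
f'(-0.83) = 5227.16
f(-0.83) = -16.79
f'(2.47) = -0.16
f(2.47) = 1.06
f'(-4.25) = -0.01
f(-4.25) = 0.78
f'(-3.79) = -0.01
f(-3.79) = 0.78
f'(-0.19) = -0.12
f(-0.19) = 0.44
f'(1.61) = -0.97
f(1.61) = 1.41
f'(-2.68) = -0.01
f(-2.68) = 0.77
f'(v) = (-10*v - 1)/(-6*v^2 + v + 5) + (12*v - 1)*(-5*v^2 - v + 2)/(-6*v^2 + v + 5)^2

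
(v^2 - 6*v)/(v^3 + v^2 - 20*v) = (v - 6)/(v^2 + v - 20)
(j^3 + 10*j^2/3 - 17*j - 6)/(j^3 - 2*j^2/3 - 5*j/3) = (-3*j^3 - 10*j^2 + 51*j + 18)/(j*(-3*j^2 + 2*j + 5))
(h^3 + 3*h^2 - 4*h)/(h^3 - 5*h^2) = (h^2 + 3*h - 4)/(h*(h - 5))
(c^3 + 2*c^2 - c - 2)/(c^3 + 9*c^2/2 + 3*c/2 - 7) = 2*(c + 1)/(2*c + 7)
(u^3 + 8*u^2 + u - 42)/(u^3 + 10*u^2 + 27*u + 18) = (u^2 + 5*u - 14)/(u^2 + 7*u + 6)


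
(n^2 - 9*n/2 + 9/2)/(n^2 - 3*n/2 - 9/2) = (2*n - 3)/(2*n + 3)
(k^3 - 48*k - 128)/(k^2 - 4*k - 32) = k + 4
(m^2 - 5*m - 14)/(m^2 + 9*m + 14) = (m - 7)/(m + 7)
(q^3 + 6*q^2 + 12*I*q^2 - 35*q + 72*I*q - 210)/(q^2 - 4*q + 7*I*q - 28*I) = (q^2 + q*(6 + 5*I) + 30*I)/(q - 4)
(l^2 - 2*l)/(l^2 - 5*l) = (l - 2)/(l - 5)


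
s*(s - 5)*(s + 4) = s^3 - s^2 - 20*s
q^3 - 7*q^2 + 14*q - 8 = (q - 4)*(q - 2)*(q - 1)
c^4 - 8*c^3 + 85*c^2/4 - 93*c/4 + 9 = (c - 4)*(c - 3/2)^2*(c - 1)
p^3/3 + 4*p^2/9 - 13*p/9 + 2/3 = (p/3 + 1)*(p - 1)*(p - 2/3)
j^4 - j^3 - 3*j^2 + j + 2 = (j - 2)*(j - 1)*(j + 1)^2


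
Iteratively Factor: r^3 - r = (r + 1)*(r^2 - r) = r*(r + 1)*(r - 1)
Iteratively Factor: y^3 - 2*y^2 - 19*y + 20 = (y + 4)*(y^2 - 6*y + 5) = (y - 5)*(y + 4)*(y - 1)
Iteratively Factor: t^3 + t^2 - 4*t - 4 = (t + 2)*(t^2 - t - 2) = (t - 2)*(t + 2)*(t + 1)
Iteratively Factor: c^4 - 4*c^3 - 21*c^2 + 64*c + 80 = (c + 4)*(c^3 - 8*c^2 + 11*c + 20) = (c - 4)*(c + 4)*(c^2 - 4*c - 5) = (c - 4)*(c + 1)*(c + 4)*(c - 5)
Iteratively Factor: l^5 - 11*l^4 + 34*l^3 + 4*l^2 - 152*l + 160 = (l - 2)*(l^4 - 9*l^3 + 16*l^2 + 36*l - 80) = (l - 2)*(l + 2)*(l^3 - 11*l^2 + 38*l - 40) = (l - 2)^2*(l + 2)*(l^2 - 9*l + 20) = (l - 5)*(l - 2)^2*(l + 2)*(l - 4)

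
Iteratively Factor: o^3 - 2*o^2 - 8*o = (o)*(o^2 - 2*o - 8) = o*(o + 2)*(o - 4)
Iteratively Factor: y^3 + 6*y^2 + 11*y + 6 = (y + 2)*(y^2 + 4*y + 3) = (y + 1)*(y + 2)*(y + 3)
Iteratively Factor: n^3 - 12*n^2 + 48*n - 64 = (n - 4)*(n^2 - 8*n + 16) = (n - 4)^2*(n - 4)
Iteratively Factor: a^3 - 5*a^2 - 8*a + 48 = (a - 4)*(a^2 - a - 12) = (a - 4)*(a + 3)*(a - 4)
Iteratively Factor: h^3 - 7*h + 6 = (h - 2)*(h^2 + 2*h - 3) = (h - 2)*(h + 3)*(h - 1)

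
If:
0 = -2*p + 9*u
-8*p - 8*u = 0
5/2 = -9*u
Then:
No Solution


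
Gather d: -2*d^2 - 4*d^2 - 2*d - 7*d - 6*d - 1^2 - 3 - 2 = -6*d^2 - 15*d - 6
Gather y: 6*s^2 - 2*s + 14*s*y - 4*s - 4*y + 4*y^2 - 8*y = 6*s^2 - 6*s + 4*y^2 + y*(14*s - 12)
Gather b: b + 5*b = 6*b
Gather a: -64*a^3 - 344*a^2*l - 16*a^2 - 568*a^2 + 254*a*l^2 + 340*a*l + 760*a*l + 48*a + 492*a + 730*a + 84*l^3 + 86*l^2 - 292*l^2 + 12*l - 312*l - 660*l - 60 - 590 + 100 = -64*a^3 + a^2*(-344*l - 584) + a*(254*l^2 + 1100*l + 1270) + 84*l^3 - 206*l^2 - 960*l - 550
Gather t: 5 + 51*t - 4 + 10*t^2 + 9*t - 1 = 10*t^2 + 60*t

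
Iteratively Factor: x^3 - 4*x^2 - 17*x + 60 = (x + 4)*(x^2 - 8*x + 15) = (x - 5)*(x + 4)*(x - 3)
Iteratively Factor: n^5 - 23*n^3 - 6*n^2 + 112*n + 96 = (n - 4)*(n^4 + 4*n^3 - 7*n^2 - 34*n - 24) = (n - 4)*(n + 4)*(n^3 - 7*n - 6) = (n - 4)*(n + 1)*(n + 4)*(n^2 - n - 6) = (n - 4)*(n - 3)*(n + 1)*(n + 4)*(n + 2)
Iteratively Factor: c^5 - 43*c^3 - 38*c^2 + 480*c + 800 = (c + 2)*(c^4 - 2*c^3 - 39*c^2 + 40*c + 400) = (c - 5)*(c + 2)*(c^3 + 3*c^2 - 24*c - 80) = (c - 5)*(c + 2)*(c + 4)*(c^2 - c - 20) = (c - 5)^2*(c + 2)*(c + 4)*(c + 4)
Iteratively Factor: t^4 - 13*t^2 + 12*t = (t)*(t^3 - 13*t + 12) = t*(t - 3)*(t^2 + 3*t - 4) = t*(t - 3)*(t + 4)*(t - 1)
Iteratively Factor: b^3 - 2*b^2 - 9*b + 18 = (b - 2)*(b^2 - 9) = (b - 2)*(b + 3)*(b - 3)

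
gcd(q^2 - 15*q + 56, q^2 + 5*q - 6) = 1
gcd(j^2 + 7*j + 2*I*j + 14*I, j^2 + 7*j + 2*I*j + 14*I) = j^2 + j*(7 + 2*I) + 14*I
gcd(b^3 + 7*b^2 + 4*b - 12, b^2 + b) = 1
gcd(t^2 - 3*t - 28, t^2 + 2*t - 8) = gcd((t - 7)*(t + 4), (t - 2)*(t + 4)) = t + 4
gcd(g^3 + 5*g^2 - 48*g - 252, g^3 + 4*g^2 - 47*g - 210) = g^2 - g - 42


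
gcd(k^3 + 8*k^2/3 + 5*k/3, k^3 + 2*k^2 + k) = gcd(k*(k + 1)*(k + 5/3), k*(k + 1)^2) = k^2 + k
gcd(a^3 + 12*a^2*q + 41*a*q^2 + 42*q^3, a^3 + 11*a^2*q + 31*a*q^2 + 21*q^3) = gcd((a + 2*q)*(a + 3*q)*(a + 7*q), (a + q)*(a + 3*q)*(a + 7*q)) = a^2 + 10*a*q + 21*q^2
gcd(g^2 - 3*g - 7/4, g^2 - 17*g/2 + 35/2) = g - 7/2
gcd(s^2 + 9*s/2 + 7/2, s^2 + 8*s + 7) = s + 1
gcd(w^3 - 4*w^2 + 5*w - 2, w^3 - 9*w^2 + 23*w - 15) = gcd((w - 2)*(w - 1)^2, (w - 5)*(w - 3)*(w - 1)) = w - 1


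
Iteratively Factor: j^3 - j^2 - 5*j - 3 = (j - 3)*(j^2 + 2*j + 1) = (j - 3)*(j + 1)*(j + 1)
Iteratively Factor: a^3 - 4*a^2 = (a)*(a^2 - 4*a) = a*(a - 4)*(a)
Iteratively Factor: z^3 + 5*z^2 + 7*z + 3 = (z + 1)*(z^2 + 4*z + 3) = (z + 1)^2*(z + 3)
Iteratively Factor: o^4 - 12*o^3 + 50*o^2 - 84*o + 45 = (o - 3)*(o^3 - 9*o^2 + 23*o - 15) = (o - 3)*(o - 1)*(o^2 - 8*o + 15) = (o - 3)^2*(o - 1)*(o - 5)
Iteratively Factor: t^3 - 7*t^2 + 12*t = (t - 3)*(t^2 - 4*t) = t*(t - 3)*(t - 4)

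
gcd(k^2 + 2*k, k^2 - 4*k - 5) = 1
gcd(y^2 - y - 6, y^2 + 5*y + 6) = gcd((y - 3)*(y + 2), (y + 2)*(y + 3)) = y + 2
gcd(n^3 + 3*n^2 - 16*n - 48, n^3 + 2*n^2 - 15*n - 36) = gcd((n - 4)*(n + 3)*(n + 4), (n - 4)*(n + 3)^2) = n^2 - n - 12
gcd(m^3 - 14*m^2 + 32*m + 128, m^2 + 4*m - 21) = 1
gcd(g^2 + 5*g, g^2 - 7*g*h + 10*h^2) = 1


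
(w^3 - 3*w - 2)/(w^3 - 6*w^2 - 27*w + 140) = (w^3 - 3*w - 2)/(w^3 - 6*w^2 - 27*w + 140)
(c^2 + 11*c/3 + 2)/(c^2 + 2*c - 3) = (c + 2/3)/(c - 1)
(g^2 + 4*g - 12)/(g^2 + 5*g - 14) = (g + 6)/(g + 7)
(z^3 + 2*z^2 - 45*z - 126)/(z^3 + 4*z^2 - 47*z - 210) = (z + 3)/(z + 5)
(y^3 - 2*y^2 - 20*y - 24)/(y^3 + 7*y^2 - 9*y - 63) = (y^3 - 2*y^2 - 20*y - 24)/(y^3 + 7*y^2 - 9*y - 63)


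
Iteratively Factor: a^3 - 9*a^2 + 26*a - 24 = (a - 2)*(a^2 - 7*a + 12) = (a - 4)*(a - 2)*(a - 3)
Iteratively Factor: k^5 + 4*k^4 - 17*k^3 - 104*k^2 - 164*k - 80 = (k + 2)*(k^4 + 2*k^3 - 21*k^2 - 62*k - 40) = (k + 1)*(k + 2)*(k^3 + k^2 - 22*k - 40) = (k - 5)*(k + 1)*(k + 2)*(k^2 + 6*k + 8) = (k - 5)*(k + 1)*(k + 2)^2*(k + 4)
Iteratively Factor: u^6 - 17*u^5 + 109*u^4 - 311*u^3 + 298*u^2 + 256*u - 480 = (u - 3)*(u^5 - 14*u^4 + 67*u^3 - 110*u^2 - 32*u + 160) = (u - 3)*(u + 1)*(u^4 - 15*u^3 + 82*u^2 - 192*u + 160) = (u - 4)*(u - 3)*(u + 1)*(u^3 - 11*u^2 + 38*u - 40) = (u - 4)^2*(u - 3)*(u + 1)*(u^2 - 7*u + 10) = (u - 5)*(u - 4)^2*(u - 3)*(u + 1)*(u - 2)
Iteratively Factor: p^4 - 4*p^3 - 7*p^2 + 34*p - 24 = (p + 3)*(p^3 - 7*p^2 + 14*p - 8) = (p - 2)*(p + 3)*(p^2 - 5*p + 4) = (p - 2)*(p - 1)*(p + 3)*(p - 4)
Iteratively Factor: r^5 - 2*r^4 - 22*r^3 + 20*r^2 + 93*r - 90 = (r + 3)*(r^4 - 5*r^3 - 7*r^2 + 41*r - 30) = (r - 2)*(r + 3)*(r^3 - 3*r^2 - 13*r + 15) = (r - 2)*(r + 3)^2*(r^2 - 6*r + 5) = (r - 5)*(r - 2)*(r + 3)^2*(r - 1)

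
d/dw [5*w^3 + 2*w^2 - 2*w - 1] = 15*w^2 + 4*w - 2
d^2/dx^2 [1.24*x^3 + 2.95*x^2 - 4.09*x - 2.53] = 7.44*x + 5.9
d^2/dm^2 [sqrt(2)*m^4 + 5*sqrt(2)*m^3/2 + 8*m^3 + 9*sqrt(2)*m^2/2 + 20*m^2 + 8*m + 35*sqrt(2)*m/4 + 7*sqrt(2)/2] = 12*sqrt(2)*m^2 + 15*sqrt(2)*m + 48*m + 9*sqrt(2) + 40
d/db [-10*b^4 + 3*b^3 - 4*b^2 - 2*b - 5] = -40*b^3 + 9*b^2 - 8*b - 2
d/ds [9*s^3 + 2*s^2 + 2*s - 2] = 27*s^2 + 4*s + 2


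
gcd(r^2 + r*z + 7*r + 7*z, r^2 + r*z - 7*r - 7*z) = r + z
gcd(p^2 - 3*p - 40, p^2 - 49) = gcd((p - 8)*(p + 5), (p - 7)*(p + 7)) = 1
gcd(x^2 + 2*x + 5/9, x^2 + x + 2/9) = x + 1/3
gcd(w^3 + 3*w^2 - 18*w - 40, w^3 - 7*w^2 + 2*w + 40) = w^2 - 2*w - 8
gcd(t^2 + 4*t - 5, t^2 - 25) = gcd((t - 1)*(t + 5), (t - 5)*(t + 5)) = t + 5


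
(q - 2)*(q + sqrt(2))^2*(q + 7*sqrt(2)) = q^4 - 2*q^3 + 9*sqrt(2)*q^3 - 18*sqrt(2)*q^2 + 30*q^2 - 60*q + 14*sqrt(2)*q - 28*sqrt(2)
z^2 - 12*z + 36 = (z - 6)^2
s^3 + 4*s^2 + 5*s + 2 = (s + 1)^2*(s + 2)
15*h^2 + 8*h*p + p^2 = (3*h + p)*(5*h + p)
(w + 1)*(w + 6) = w^2 + 7*w + 6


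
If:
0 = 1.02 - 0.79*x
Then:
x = 1.29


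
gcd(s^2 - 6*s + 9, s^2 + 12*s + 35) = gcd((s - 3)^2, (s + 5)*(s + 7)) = 1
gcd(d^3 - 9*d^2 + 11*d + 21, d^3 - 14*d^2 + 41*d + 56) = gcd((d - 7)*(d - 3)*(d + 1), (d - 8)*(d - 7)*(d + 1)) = d^2 - 6*d - 7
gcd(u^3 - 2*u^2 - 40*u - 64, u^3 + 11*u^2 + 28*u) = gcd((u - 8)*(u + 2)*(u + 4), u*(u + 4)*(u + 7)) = u + 4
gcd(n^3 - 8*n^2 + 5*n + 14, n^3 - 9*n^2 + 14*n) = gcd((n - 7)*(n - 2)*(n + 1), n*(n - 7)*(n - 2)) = n^2 - 9*n + 14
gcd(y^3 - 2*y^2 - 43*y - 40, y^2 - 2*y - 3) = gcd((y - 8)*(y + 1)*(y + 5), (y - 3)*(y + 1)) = y + 1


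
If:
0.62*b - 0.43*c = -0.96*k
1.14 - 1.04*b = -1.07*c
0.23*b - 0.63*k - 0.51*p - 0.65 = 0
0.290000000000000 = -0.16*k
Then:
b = 6.34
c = 5.10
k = -1.81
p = 3.83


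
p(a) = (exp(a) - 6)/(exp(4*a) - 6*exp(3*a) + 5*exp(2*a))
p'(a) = (exp(a) - 6)*(-4*exp(4*a) + 18*exp(3*a) - 10*exp(2*a))/(exp(4*a) - 6*exp(3*a) + 5*exp(2*a))^2 + exp(a)/(exp(4*a) - 6*exp(3*a) + 5*exp(2*a)) = (-3*exp(3*a) + 36*exp(2*a) - 113*exp(a) + 60)*exp(-2*a)/(exp(4*a) - 12*exp(3*a) + 46*exp(2*a) - 60*exp(a) + 25)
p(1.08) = 0.09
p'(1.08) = -0.27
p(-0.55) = -8.71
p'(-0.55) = 5.33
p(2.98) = 0.00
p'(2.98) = -0.00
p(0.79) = 0.23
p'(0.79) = -0.84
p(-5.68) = -103347.75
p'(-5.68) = 206329.74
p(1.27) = 0.05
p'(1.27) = -0.12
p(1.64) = -0.05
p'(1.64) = 2.10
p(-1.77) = -50.14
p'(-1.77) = 89.69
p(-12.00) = -31787148373.00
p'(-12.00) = 63574094927.57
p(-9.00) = -78802012.04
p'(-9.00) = 157593973.75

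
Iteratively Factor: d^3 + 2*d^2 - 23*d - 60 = (d + 3)*(d^2 - d - 20) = (d + 3)*(d + 4)*(d - 5)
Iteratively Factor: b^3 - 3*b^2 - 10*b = (b + 2)*(b^2 - 5*b) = b*(b + 2)*(b - 5)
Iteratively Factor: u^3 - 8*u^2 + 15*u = (u - 5)*(u^2 - 3*u) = (u - 5)*(u - 3)*(u)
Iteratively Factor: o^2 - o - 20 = (o - 5)*(o + 4)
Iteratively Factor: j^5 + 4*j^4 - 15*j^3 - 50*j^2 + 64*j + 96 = (j + 1)*(j^4 + 3*j^3 - 18*j^2 - 32*j + 96) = (j + 1)*(j + 4)*(j^3 - j^2 - 14*j + 24) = (j - 3)*(j + 1)*(j + 4)*(j^2 + 2*j - 8) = (j - 3)*(j - 2)*(j + 1)*(j + 4)*(j + 4)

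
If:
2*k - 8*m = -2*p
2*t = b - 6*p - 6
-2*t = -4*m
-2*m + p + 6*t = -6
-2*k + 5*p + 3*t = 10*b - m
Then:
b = -74/163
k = -226/163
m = -86/163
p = -118/163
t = -172/163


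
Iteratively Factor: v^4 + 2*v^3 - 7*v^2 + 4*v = (v)*(v^3 + 2*v^2 - 7*v + 4) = v*(v - 1)*(v^2 + 3*v - 4) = v*(v - 1)^2*(v + 4)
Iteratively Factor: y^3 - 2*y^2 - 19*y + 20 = (y + 4)*(y^2 - 6*y + 5) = (y - 5)*(y + 4)*(y - 1)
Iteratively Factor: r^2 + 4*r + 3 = (r + 1)*(r + 3)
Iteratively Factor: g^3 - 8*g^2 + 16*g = (g - 4)*(g^2 - 4*g) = (g - 4)^2*(g)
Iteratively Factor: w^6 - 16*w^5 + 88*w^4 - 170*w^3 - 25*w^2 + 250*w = (w - 5)*(w^5 - 11*w^4 + 33*w^3 - 5*w^2 - 50*w) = w*(w - 5)*(w^4 - 11*w^3 + 33*w^2 - 5*w - 50) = w*(w - 5)^2*(w^3 - 6*w^2 + 3*w + 10) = w*(w - 5)^2*(w - 2)*(w^2 - 4*w - 5) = w*(w - 5)^2*(w - 2)*(w + 1)*(w - 5)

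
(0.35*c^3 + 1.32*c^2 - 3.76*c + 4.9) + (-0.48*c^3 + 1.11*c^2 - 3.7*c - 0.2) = -0.13*c^3 + 2.43*c^2 - 7.46*c + 4.7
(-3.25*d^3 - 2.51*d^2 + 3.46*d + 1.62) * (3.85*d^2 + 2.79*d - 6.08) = -12.5125*d^5 - 18.731*d^4 + 26.0781*d^3 + 31.1512*d^2 - 16.517*d - 9.8496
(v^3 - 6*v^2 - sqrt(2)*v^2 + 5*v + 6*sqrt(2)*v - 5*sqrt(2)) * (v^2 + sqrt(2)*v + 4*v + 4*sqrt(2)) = v^5 - 2*v^4 - 21*v^3 + 24*v^2 + 38*v - 40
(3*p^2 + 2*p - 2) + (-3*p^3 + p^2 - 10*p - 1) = -3*p^3 + 4*p^2 - 8*p - 3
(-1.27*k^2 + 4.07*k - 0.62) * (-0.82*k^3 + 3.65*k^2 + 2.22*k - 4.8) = 1.0414*k^5 - 7.9729*k^4 + 12.5445*k^3 + 12.8684*k^2 - 20.9124*k + 2.976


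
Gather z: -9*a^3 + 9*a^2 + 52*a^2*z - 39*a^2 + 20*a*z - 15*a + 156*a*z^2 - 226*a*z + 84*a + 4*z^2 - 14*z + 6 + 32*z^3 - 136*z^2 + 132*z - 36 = -9*a^3 - 30*a^2 + 69*a + 32*z^3 + z^2*(156*a - 132) + z*(52*a^2 - 206*a + 118) - 30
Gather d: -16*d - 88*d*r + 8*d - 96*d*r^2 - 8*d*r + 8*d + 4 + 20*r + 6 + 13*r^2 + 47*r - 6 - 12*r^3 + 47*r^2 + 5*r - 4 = d*(-96*r^2 - 96*r) - 12*r^3 + 60*r^2 + 72*r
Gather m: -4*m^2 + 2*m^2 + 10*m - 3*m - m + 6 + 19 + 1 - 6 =-2*m^2 + 6*m + 20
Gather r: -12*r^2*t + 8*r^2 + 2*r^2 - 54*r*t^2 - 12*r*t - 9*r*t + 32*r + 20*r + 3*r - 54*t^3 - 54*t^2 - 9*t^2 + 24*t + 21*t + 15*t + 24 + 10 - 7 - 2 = r^2*(10 - 12*t) + r*(-54*t^2 - 21*t + 55) - 54*t^3 - 63*t^2 + 60*t + 25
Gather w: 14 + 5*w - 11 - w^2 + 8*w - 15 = -w^2 + 13*w - 12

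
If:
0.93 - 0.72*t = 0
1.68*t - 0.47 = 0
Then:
No Solution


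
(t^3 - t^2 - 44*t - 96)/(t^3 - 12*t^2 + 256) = (t + 3)/(t - 8)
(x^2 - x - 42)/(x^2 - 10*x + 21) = (x + 6)/(x - 3)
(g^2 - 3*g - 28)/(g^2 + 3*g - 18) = (g^2 - 3*g - 28)/(g^2 + 3*g - 18)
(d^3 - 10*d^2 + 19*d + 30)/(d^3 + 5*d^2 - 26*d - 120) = (d^2 - 5*d - 6)/(d^2 + 10*d + 24)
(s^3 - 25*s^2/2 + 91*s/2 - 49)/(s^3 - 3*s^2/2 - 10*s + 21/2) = (s^2 - 9*s + 14)/(s^2 + 2*s - 3)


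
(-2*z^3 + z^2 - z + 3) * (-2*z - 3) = 4*z^4 + 4*z^3 - z^2 - 3*z - 9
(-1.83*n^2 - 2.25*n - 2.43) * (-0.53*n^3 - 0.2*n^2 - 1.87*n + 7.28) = 0.9699*n^5 + 1.5585*n^4 + 5.16*n^3 - 8.6289*n^2 - 11.8359*n - 17.6904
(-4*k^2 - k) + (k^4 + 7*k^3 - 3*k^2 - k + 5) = k^4 + 7*k^3 - 7*k^2 - 2*k + 5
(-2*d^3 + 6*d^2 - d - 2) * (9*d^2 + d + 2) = -18*d^5 + 52*d^4 - 7*d^3 - 7*d^2 - 4*d - 4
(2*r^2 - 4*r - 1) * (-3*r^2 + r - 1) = -6*r^4 + 14*r^3 - 3*r^2 + 3*r + 1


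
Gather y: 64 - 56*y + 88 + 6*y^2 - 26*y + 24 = 6*y^2 - 82*y + 176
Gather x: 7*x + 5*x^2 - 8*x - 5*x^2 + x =0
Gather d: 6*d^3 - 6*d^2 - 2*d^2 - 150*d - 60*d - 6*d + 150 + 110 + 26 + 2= 6*d^3 - 8*d^2 - 216*d + 288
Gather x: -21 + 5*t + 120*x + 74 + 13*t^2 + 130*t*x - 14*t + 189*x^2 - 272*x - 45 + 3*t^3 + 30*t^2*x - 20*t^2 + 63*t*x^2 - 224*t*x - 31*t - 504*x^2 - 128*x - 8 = 3*t^3 - 7*t^2 - 40*t + x^2*(63*t - 315) + x*(30*t^2 - 94*t - 280)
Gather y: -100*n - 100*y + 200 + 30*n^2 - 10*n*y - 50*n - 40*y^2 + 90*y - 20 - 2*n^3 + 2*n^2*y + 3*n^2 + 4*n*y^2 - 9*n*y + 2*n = -2*n^3 + 33*n^2 - 148*n + y^2*(4*n - 40) + y*(2*n^2 - 19*n - 10) + 180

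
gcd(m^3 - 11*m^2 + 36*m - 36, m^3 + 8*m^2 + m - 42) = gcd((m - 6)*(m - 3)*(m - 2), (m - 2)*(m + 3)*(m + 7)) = m - 2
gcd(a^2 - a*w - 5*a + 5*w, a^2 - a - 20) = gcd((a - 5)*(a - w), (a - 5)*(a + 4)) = a - 5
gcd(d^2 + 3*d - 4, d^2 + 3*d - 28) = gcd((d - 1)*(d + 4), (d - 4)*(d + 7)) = 1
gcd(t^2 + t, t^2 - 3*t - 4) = t + 1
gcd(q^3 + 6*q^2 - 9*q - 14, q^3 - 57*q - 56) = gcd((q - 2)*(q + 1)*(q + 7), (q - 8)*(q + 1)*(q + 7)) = q^2 + 8*q + 7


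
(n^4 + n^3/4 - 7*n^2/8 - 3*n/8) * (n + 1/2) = n^5 + 3*n^4/4 - 3*n^3/4 - 13*n^2/16 - 3*n/16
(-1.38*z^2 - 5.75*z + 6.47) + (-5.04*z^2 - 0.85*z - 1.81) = -6.42*z^2 - 6.6*z + 4.66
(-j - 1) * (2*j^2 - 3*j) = -2*j^3 + j^2 + 3*j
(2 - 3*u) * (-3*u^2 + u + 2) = 9*u^3 - 9*u^2 - 4*u + 4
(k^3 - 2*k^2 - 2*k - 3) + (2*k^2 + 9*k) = k^3 + 7*k - 3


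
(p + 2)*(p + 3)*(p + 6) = p^3 + 11*p^2 + 36*p + 36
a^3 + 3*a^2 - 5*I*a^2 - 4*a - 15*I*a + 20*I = (a - 1)*(a + 4)*(a - 5*I)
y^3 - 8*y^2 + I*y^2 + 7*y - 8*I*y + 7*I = (y - 7)*(y - 1)*(y + I)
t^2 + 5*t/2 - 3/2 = (t - 1/2)*(t + 3)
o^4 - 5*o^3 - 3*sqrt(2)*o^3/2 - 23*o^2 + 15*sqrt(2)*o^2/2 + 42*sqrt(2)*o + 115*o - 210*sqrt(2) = (o - 5)*(o - 3*sqrt(2))*(o - 2*sqrt(2))*(o + 7*sqrt(2)/2)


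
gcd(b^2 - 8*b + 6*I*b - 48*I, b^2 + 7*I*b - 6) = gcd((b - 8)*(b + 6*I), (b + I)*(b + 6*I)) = b + 6*I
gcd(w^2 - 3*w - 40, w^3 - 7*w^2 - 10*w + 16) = w - 8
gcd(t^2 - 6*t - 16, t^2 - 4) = t + 2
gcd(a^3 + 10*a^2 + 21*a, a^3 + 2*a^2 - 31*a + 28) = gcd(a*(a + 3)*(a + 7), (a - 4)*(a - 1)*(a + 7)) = a + 7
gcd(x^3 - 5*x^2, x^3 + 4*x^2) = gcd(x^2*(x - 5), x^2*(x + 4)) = x^2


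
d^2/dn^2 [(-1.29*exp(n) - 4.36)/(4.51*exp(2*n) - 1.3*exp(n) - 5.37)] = (-26.238729*exp(4*n) - 362.294614*exp(3*n) - 110.764698*exp(2*n) - 420.737038*exp(n) - 6.762441)*exp(n)/(91.733851*exp(6*n) - 79.32639*exp(5*n) - 304.813311*exp(4*n) + 186.70886*exp(3*n) + 362.937357*exp(2*n) - 112.46391*exp(n) - 154.854153)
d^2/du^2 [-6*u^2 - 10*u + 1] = -12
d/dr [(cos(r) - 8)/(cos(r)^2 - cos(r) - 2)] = (cos(r)^2 - 16*cos(r) + 10)*sin(r)/(sin(r)^2 + cos(r) + 1)^2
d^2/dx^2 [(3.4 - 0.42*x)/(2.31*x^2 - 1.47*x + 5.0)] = (-(0.42*x - 3.4)*(4.62*x - 1.47)*(9.24*x - 2.94) + (5.8212*x - 16.9428)*(2.31*x^2 - 1.47*x + 5.0))/(2.31*x^2 - 1.47*x + 5.0)^3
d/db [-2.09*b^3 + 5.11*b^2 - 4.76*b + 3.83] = -6.27*b^2 + 10.22*b - 4.76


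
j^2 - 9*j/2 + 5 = (j - 5/2)*(j - 2)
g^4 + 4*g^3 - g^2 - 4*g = g*(g - 1)*(g + 1)*(g + 4)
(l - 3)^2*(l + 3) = l^3 - 3*l^2 - 9*l + 27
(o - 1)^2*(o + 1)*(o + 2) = o^4 + o^3 - 3*o^2 - o + 2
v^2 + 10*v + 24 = (v + 4)*(v + 6)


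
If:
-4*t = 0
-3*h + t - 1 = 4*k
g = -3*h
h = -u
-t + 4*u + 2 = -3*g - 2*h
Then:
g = -6/11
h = 2/11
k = -17/44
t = 0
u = -2/11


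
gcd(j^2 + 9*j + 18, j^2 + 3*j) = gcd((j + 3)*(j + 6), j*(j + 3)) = j + 3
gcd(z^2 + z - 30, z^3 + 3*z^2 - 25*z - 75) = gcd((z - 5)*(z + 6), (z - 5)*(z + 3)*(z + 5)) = z - 5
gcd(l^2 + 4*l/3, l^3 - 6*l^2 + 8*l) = l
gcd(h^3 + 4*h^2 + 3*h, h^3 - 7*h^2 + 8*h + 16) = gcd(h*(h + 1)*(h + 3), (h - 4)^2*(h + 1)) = h + 1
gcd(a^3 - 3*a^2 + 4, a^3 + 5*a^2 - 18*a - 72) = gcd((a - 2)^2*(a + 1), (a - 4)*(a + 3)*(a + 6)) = 1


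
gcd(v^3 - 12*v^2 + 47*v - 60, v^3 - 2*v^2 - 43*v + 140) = v^2 - 9*v + 20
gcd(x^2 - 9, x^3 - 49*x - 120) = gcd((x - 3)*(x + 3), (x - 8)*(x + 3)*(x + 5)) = x + 3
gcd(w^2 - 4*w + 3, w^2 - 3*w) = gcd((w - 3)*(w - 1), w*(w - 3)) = w - 3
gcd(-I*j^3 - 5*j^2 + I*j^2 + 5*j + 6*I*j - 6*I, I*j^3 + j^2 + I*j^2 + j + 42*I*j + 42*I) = 1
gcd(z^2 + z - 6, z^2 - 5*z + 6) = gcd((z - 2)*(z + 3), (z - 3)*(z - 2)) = z - 2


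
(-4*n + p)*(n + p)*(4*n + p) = -16*n^3 - 16*n^2*p + n*p^2 + p^3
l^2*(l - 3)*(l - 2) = l^4 - 5*l^3 + 6*l^2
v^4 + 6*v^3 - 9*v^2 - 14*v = v*(v - 2)*(v + 1)*(v + 7)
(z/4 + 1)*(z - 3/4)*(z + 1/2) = z^3/4 + 15*z^2/16 - 11*z/32 - 3/8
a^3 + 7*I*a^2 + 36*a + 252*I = (a - 6*I)*(a + 6*I)*(a + 7*I)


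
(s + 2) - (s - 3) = 5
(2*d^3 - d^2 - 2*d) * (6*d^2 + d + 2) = 12*d^5 - 4*d^4 - 9*d^3 - 4*d^2 - 4*d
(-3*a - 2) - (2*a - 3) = 1 - 5*a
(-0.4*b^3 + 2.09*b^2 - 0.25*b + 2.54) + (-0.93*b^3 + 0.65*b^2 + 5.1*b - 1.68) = -1.33*b^3 + 2.74*b^2 + 4.85*b + 0.86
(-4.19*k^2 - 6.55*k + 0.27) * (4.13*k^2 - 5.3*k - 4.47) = -17.3047*k^4 - 4.8445*k^3 + 54.5594*k^2 + 27.8475*k - 1.2069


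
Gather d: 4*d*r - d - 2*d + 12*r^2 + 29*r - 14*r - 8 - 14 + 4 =d*(4*r - 3) + 12*r^2 + 15*r - 18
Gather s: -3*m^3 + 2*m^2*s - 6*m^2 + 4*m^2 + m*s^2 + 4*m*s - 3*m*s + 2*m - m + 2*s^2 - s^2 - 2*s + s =-3*m^3 - 2*m^2 + m + s^2*(m + 1) + s*(2*m^2 + m - 1)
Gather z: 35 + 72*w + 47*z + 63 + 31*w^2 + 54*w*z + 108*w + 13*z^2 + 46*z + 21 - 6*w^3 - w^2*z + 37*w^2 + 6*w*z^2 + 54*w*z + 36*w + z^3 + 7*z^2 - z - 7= -6*w^3 + 68*w^2 + 216*w + z^3 + z^2*(6*w + 20) + z*(-w^2 + 108*w + 92) + 112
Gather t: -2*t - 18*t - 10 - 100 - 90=-20*t - 200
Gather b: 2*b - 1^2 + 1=2*b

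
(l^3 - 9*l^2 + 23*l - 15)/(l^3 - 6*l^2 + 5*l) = (l - 3)/l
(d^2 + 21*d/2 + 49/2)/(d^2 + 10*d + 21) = (d + 7/2)/(d + 3)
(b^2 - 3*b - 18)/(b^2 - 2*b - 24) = (b + 3)/(b + 4)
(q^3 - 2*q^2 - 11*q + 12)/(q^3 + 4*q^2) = (q^3 - 2*q^2 - 11*q + 12)/(q^2*(q + 4))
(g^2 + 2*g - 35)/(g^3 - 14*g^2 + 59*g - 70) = (g + 7)/(g^2 - 9*g + 14)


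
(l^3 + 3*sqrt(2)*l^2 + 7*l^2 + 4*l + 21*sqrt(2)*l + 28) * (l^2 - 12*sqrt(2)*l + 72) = l^5 - 9*sqrt(2)*l^4 + 7*l^4 - 63*sqrt(2)*l^3 + 4*l^3 + 28*l^2 + 168*sqrt(2)*l^2 + 288*l + 1176*sqrt(2)*l + 2016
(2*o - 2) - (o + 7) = o - 9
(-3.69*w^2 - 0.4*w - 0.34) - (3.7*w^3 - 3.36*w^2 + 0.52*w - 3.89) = -3.7*w^3 - 0.33*w^2 - 0.92*w + 3.55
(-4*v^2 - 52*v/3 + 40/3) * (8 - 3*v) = 12*v^3 + 20*v^2 - 536*v/3 + 320/3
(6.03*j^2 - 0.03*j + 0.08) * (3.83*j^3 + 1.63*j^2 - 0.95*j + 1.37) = 23.0949*j^5 + 9.714*j^4 - 5.471*j^3 + 8.42*j^2 - 0.1171*j + 0.1096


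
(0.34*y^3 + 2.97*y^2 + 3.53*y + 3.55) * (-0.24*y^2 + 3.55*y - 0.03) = -0.0816*y^5 + 0.4942*y^4 + 9.6861*y^3 + 11.5904*y^2 + 12.4966*y - 0.1065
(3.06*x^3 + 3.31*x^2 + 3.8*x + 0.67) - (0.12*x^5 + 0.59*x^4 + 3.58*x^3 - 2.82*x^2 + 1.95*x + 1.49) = -0.12*x^5 - 0.59*x^4 - 0.52*x^3 + 6.13*x^2 + 1.85*x - 0.82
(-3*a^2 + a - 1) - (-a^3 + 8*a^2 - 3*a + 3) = a^3 - 11*a^2 + 4*a - 4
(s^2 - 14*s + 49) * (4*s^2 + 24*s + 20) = 4*s^4 - 32*s^3 - 120*s^2 + 896*s + 980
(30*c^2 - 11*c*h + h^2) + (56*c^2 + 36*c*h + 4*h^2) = 86*c^2 + 25*c*h + 5*h^2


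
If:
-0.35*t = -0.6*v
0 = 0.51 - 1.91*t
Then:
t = 0.27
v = 0.16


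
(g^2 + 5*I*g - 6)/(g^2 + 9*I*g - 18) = (g + 2*I)/(g + 6*I)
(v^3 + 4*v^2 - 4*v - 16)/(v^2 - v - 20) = (v^2 - 4)/(v - 5)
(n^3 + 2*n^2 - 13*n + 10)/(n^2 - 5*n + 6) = (n^2 + 4*n - 5)/(n - 3)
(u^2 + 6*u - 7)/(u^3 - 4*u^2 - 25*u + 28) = (u + 7)/(u^2 - 3*u - 28)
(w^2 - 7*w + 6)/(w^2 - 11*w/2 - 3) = 2*(w - 1)/(2*w + 1)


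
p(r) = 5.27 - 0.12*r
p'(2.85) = -0.12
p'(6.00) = -0.12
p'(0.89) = -0.12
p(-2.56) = 5.58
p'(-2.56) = -0.12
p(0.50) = 5.21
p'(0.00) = -0.12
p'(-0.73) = -0.12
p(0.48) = 5.21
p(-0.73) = 5.36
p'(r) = -0.120000000000000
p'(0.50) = -0.12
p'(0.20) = -0.12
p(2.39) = 4.98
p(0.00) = 5.27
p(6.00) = 4.55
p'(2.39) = -0.12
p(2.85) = 4.93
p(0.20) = 5.25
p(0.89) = 5.16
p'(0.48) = -0.12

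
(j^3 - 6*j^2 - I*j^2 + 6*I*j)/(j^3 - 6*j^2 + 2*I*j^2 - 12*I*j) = (j - I)/(j + 2*I)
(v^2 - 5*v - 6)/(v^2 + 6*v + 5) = (v - 6)/(v + 5)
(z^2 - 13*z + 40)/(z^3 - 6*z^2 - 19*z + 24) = (z - 5)/(z^2 + 2*z - 3)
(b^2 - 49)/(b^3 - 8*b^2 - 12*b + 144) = (b^2 - 49)/(b^3 - 8*b^2 - 12*b + 144)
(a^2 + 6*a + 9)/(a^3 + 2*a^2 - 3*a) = (a + 3)/(a*(a - 1))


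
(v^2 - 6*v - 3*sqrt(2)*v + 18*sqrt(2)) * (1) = v^2 - 6*v - 3*sqrt(2)*v + 18*sqrt(2)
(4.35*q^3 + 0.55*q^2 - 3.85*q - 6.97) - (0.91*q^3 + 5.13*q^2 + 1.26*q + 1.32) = 3.44*q^3 - 4.58*q^2 - 5.11*q - 8.29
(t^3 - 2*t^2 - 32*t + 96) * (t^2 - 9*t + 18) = t^5 - 11*t^4 + 4*t^3 + 348*t^2 - 1440*t + 1728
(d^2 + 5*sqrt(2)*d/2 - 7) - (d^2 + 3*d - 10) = -3*d + 5*sqrt(2)*d/2 + 3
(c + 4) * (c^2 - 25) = c^3 + 4*c^2 - 25*c - 100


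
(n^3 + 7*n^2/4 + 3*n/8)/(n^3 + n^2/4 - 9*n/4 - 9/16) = 2*n/(2*n - 3)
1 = 1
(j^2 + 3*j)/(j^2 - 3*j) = (j + 3)/(j - 3)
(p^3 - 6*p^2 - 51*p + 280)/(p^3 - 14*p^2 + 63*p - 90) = (p^2 - p - 56)/(p^2 - 9*p + 18)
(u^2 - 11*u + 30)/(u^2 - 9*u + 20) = (u - 6)/(u - 4)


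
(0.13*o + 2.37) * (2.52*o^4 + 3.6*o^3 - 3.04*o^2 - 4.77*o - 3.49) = 0.3276*o^5 + 6.4404*o^4 + 8.1368*o^3 - 7.8249*o^2 - 11.7586*o - 8.2713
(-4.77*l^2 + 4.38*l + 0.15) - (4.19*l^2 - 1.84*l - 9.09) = -8.96*l^2 + 6.22*l + 9.24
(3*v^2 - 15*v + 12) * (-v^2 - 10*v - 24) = -3*v^4 - 15*v^3 + 66*v^2 + 240*v - 288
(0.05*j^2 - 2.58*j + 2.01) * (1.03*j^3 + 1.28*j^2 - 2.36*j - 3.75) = 0.0515*j^5 - 2.5934*j^4 - 1.3501*j^3 + 8.4741*j^2 + 4.9314*j - 7.5375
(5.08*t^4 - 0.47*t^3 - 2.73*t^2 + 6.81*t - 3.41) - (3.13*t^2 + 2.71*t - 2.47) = 5.08*t^4 - 0.47*t^3 - 5.86*t^2 + 4.1*t - 0.94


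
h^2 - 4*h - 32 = (h - 8)*(h + 4)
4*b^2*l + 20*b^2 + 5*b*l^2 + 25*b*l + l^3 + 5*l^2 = (b + l)*(4*b + l)*(l + 5)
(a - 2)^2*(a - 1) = a^3 - 5*a^2 + 8*a - 4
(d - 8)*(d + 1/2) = d^2 - 15*d/2 - 4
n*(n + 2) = n^2 + 2*n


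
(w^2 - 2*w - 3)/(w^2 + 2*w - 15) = (w + 1)/(w + 5)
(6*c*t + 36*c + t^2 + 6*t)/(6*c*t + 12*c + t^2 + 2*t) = (t + 6)/(t + 2)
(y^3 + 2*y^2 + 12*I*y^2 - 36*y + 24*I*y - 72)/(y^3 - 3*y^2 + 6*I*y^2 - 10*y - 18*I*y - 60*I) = (y + 6*I)/(y - 5)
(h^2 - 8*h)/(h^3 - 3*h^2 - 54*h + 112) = h/(h^2 + 5*h - 14)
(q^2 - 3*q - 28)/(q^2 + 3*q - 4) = (q - 7)/(q - 1)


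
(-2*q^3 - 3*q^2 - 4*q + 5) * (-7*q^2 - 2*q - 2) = 14*q^5 + 25*q^4 + 38*q^3 - 21*q^2 - 2*q - 10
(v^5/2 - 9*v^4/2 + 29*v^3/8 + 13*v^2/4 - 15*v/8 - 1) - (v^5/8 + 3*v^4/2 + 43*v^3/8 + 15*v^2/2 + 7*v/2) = 3*v^5/8 - 6*v^4 - 7*v^3/4 - 17*v^2/4 - 43*v/8 - 1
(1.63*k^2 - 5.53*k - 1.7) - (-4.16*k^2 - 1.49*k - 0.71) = 5.79*k^2 - 4.04*k - 0.99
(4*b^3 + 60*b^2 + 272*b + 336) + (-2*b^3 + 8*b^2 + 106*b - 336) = 2*b^3 + 68*b^2 + 378*b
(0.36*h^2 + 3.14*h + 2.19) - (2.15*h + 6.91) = 0.36*h^2 + 0.99*h - 4.72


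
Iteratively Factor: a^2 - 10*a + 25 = (a - 5)*(a - 5)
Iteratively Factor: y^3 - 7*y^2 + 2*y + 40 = (y + 2)*(y^2 - 9*y + 20) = (y - 4)*(y + 2)*(y - 5)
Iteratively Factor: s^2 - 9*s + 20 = (s - 5)*(s - 4)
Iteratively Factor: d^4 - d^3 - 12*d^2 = (d + 3)*(d^3 - 4*d^2) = (d - 4)*(d + 3)*(d^2) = d*(d - 4)*(d + 3)*(d)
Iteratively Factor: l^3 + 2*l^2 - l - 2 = (l - 1)*(l^2 + 3*l + 2) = (l - 1)*(l + 1)*(l + 2)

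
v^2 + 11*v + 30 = (v + 5)*(v + 6)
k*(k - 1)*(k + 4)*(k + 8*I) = k^4 + 3*k^3 + 8*I*k^3 - 4*k^2 + 24*I*k^2 - 32*I*k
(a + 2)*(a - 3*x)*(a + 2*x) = a^3 - a^2*x + 2*a^2 - 6*a*x^2 - 2*a*x - 12*x^2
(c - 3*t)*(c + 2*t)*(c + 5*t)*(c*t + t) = c^4*t + 4*c^3*t^2 + c^3*t - 11*c^2*t^3 + 4*c^2*t^2 - 30*c*t^4 - 11*c*t^3 - 30*t^4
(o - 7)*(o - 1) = o^2 - 8*o + 7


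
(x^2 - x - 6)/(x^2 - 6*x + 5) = (x^2 - x - 6)/(x^2 - 6*x + 5)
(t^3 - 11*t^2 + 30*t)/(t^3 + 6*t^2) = (t^2 - 11*t + 30)/(t*(t + 6))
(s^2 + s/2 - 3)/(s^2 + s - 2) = (s - 3/2)/(s - 1)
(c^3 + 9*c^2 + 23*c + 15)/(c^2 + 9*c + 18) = (c^2 + 6*c + 5)/(c + 6)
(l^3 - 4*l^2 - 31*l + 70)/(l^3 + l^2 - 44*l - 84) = (l^2 + 3*l - 10)/(l^2 + 8*l + 12)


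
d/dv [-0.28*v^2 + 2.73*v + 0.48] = 2.73 - 0.56*v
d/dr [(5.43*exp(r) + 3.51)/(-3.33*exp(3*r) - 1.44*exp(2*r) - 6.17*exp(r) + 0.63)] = (36.1638*exp(3*r) + 42.8841*exp(2*r) + 10.1088*exp(r) + 25.0776)*exp(r)/(11.0889*exp(6*r) + 9.5904*exp(5*r) + 43.1658*exp(4*r) + 13.5738*exp(3*r) + 36.2545*exp(2*r) - 7.7742*exp(r) + 0.3969)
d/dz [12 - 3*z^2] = -6*z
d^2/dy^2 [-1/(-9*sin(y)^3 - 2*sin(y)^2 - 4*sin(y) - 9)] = (-729*sin(y)^6 - 198*sin(y)^5 + 884*sin(y)^4 + 993*sin(y)^3 + 296*sin(y)^2 - 402*sin(y) - 4)/(9*sin(y)^3 + 2*sin(y)^2 + 4*sin(y) + 9)^3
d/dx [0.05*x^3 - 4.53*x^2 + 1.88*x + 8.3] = 0.15*x^2 - 9.06*x + 1.88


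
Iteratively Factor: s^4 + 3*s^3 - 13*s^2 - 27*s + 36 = (s - 3)*(s^3 + 6*s^2 + 5*s - 12) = (s - 3)*(s - 1)*(s^2 + 7*s + 12) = (s - 3)*(s - 1)*(s + 4)*(s + 3)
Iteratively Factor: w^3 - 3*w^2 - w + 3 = (w - 1)*(w^2 - 2*w - 3) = (w - 3)*(w - 1)*(w + 1)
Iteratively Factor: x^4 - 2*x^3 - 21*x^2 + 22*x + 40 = (x + 1)*(x^3 - 3*x^2 - 18*x + 40) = (x - 2)*(x + 1)*(x^2 - x - 20) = (x - 5)*(x - 2)*(x + 1)*(x + 4)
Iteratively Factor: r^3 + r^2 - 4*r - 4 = (r + 1)*(r^2 - 4) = (r - 2)*(r + 1)*(r + 2)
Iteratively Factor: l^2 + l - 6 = (l + 3)*(l - 2)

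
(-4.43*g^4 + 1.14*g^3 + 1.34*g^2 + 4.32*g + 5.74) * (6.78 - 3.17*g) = 14.0431*g^5 - 33.6492*g^4 + 3.4814*g^3 - 4.6092*g^2 + 11.0938*g + 38.9172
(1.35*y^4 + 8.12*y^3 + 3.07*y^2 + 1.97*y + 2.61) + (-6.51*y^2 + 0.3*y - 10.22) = 1.35*y^4 + 8.12*y^3 - 3.44*y^2 + 2.27*y - 7.61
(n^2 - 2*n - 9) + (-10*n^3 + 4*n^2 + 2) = -10*n^3 + 5*n^2 - 2*n - 7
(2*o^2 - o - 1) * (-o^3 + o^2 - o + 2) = -2*o^5 + 3*o^4 - 2*o^3 + 4*o^2 - o - 2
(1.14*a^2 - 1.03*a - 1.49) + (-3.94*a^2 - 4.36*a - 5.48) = -2.8*a^2 - 5.39*a - 6.97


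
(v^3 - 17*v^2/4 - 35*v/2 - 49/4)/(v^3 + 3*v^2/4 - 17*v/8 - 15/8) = 2*(4*v^2 - 21*v - 49)/(8*v^2 - 2*v - 15)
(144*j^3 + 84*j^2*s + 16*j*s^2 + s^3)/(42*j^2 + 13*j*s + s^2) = (24*j^2 + 10*j*s + s^2)/(7*j + s)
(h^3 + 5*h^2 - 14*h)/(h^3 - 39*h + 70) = h/(h - 5)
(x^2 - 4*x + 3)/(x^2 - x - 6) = (x - 1)/(x + 2)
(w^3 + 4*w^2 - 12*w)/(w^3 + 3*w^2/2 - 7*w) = 2*(w + 6)/(2*w + 7)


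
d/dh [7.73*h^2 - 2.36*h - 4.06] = 15.46*h - 2.36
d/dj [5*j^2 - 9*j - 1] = 10*j - 9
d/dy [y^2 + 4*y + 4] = 2*y + 4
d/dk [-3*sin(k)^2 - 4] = -3*sin(2*k)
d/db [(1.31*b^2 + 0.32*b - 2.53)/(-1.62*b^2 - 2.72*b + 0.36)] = (-3.0448*b^2 - 7.254*b - 6.7664)/(2.6244*b^4 + 8.8128*b^3 + 6.232*b^2 - 1.9584*b + 0.1296)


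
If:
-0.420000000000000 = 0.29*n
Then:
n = -1.45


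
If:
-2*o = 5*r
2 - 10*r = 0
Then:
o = -1/2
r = 1/5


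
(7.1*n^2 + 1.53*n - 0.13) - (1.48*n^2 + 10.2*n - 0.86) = 5.62*n^2 - 8.67*n + 0.73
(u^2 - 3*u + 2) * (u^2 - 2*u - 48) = u^4 - 5*u^3 - 40*u^2 + 140*u - 96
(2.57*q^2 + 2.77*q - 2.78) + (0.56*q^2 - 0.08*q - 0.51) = 3.13*q^2 + 2.69*q - 3.29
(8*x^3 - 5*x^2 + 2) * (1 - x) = -8*x^4 + 13*x^3 - 5*x^2 - 2*x + 2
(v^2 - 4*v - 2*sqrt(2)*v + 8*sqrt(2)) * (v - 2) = v^3 - 6*v^2 - 2*sqrt(2)*v^2 + 8*v + 12*sqrt(2)*v - 16*sqrt(2)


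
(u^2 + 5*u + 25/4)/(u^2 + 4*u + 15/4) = (2*u + 5)/(2*u + 3)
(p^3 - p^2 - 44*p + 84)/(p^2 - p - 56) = (p^2 - 8*p + 12)/(p - 8)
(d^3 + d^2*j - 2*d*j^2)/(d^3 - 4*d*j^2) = (d - j)/(d - 2*j)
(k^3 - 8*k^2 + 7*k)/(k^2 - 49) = k*(k - 1)/(k + 7)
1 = 1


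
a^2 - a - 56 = (a - 8)*(a + 7)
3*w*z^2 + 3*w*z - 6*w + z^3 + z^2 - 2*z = (3*w + z)*(z - 1)*(z + 2)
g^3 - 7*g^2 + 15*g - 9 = (g - 3)^2*(g - 1)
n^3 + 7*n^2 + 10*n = n*(n + 2)*(n + 5)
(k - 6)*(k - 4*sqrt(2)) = k^2 - 6*k - 4*sqrt(2)*k + 24*sqrt(2)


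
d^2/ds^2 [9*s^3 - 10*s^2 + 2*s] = 54*s - 20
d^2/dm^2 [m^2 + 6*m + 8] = 2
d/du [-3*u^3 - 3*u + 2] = -9*u^2 - 3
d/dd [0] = 0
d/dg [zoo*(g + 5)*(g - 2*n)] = zoo*(g + n + 1)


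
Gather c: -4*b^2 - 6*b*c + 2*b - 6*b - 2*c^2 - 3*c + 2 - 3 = -4*b^2 - 4*b - 2*c^2 + c*(-6*b - 3) - 1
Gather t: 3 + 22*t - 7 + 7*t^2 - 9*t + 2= 7*t^2 + 13*t - 2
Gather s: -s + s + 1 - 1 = 0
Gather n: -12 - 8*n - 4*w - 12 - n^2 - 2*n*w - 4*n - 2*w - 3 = -n^2 + n*(-2*w - 12) - 6*w - 27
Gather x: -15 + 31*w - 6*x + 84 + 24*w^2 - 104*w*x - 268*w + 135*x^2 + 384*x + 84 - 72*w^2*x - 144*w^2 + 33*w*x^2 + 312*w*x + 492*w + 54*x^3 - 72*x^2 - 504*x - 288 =-120*w^2 + 255*w + 54*x^3 + x^2*(33*w + 63) + x*(-72*w^2 + 208*w - 126) - 135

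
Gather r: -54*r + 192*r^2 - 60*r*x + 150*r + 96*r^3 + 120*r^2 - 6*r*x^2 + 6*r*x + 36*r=96*r^3 + 312*r^2 + r*(-6*x^2 - 54*x + 132)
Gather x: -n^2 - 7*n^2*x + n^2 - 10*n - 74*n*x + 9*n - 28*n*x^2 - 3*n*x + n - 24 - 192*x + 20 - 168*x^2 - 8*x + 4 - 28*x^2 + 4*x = x^2*(-28*n - 196) + x*(-7*n^2 - 77*n - 196)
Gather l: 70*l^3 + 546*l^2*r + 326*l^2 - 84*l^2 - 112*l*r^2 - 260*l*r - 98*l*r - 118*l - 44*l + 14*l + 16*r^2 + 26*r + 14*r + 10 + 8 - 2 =70*l^3 + l^2*(546*r + 242) + l*(-112*r^2 - 358*r - 148) + 16*r^2 + 40*r + 16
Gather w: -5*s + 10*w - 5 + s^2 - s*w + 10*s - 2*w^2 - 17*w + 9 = s^2 + 5*s - 2*w^2 + w*(-s - 7) + 4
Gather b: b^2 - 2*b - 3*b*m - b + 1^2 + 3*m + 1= b^2 + b*(-3*m - 3) + 3*m + 2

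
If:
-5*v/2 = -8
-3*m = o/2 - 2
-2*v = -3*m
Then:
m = 32/15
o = -44/5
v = 16/5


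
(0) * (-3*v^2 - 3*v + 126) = 0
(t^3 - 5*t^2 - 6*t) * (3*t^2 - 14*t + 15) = 3*t^5 - 29*t^4 + 67*t^3 + 9*t^2 - 90*t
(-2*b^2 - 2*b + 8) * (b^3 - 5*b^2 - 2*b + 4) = -2*b^5 + 8*b^4 + 22*b^3 - 44*b^2 - 24*b + 32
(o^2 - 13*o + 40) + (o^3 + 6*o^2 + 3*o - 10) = o^3 + 7*o^2 - 10*o + 30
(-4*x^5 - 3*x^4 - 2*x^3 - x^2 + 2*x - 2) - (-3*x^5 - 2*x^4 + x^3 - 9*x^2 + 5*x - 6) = -x^5 - x^4 - 3*x^3 + 8*x^2 - 3*x + 4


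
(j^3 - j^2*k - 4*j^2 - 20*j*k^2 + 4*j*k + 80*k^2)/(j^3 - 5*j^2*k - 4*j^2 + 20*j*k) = (j + 4*k)/j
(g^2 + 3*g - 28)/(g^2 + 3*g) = (g^2 + 3*g - 28)/(g*(g + 3))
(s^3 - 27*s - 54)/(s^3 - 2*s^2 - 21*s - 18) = (s + 3)/(s + 1)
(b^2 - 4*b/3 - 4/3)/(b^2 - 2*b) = (b + 2/3)/b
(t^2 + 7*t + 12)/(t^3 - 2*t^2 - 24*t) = (t + 3)/(t*(t - 6))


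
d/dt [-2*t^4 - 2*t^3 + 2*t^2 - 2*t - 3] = -8*t^3 - 6*t^2 + 4*t - 2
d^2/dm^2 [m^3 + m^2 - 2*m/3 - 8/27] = 6*m + 2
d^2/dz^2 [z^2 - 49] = 2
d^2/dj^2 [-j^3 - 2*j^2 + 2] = -6*j - 4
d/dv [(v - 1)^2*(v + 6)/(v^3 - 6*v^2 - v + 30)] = 2*(-5*v^4 + 10*v^3 + v^2 + 156*v - 162)/(v^6 - 12*v^5 + 34*v^4 + 72*v^3 - 359*v^2 - 60*v + 900)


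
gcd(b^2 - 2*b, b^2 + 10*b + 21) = 1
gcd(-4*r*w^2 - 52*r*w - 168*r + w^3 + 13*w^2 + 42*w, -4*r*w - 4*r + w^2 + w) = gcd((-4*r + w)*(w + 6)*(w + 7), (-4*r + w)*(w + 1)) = 4*r - w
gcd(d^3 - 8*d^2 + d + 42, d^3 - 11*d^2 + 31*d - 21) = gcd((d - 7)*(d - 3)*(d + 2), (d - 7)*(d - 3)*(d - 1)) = d^2 - 10*d + 21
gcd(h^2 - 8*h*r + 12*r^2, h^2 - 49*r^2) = 1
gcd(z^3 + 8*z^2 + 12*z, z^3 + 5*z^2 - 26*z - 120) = z + 6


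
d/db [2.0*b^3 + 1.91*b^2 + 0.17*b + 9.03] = 6.0*b^2 + 3.82*b + 0.17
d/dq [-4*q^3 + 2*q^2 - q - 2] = -12*q^2 + 4*q - 1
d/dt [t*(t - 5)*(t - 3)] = 3*t^2 - 16*t + 15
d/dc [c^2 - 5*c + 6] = 2*c - 5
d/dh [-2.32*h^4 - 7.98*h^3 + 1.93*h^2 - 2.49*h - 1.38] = -9.28*h^3 - 23.94*h^2 + 3.86*h - 2.49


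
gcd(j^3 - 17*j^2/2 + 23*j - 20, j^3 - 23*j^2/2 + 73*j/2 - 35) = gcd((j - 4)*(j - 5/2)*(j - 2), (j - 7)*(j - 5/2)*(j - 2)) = j^2 - 9*j/2 + 5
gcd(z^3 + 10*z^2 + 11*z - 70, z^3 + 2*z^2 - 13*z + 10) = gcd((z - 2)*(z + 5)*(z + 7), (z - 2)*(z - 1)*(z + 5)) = z^2 + 3*z - 10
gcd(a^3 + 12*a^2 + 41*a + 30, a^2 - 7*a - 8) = a + 1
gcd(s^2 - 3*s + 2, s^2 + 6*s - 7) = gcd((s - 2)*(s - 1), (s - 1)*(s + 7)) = s - 1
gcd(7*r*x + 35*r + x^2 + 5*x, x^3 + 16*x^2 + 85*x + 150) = x + 5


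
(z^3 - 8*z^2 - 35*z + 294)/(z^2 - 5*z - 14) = (z^2 - z - 42)/(z + 2)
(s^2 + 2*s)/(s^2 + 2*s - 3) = s*(s + 2)/(s^2 + 2*s - 3)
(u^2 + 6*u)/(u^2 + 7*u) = (u + 6)/(u + 7)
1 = 1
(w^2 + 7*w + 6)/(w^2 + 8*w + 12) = (w + 1)/(w + 2)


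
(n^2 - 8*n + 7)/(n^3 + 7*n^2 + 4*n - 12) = (n - 7)/(n^2 + 8*n + 12)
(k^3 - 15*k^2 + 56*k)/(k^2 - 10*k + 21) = k*(k - 8)/(k - 3)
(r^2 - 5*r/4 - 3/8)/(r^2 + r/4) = (r - 3/2)/r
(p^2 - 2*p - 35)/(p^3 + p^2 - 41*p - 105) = 1/(p + 3)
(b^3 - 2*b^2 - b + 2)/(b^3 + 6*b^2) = (b^3 - 2*b^2 - b + 2)/(b^2*(b + 6))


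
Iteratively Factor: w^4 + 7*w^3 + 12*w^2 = (w + 3)*(w^3 + 4*w^2) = w*(w + 3)*(w^2 + 4*w) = w^2*(w + 3)*(w + 4)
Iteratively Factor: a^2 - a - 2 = (a + 1)*(a - 2)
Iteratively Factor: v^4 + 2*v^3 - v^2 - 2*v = (v)*(v^3 + 2*v^2 - v - 2) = v*(v + 2)*(v^2 - 1) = v*(v - 1)*(v + 2)*(v + 1)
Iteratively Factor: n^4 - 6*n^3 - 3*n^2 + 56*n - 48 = (n - 1)*(n^3 - 5*n^2 - 8*n + 48) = (n - 1)*(n + 3)*(n^2 - 8*n + 16) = (n - 4)*(n - 1)*(n + 3)*(n - 4)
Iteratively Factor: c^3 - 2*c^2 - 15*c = (c + 3)*(c^2 - 5*c) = c*(c + 3)*(c - 5)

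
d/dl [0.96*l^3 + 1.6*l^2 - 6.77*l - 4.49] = 2.88*l^2 + 3.2*l - 6.77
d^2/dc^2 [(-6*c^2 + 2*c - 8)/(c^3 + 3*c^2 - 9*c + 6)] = 12*(-c^6 + c^5 - 32*c^4 - 11*c^3 + 42*c^2 + 114*c - 102)/(c^9 + 9*c^8 - 117*c^6 + 108*c^5 + 567*c^4 - 1593*c^3 + 1782*c^2 - 972*c + 216)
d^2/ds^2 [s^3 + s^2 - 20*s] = 6*s + 2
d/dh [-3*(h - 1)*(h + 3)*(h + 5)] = -9*h^2 - 42*h - 21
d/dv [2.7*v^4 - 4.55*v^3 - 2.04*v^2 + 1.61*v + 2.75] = 10.8*v^3 - 13.65*v^2 - 4.08*v + 1.61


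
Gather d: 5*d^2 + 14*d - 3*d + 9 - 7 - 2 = 5*d^2 + 11*d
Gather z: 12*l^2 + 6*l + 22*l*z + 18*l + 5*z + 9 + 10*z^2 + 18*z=12*l^2 + 24*l + 10*z^2 + z*(22*l + 23) + 9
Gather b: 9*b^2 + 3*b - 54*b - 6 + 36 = 9*b^2 - 51*b + 30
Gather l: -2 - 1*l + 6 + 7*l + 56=6*l + 60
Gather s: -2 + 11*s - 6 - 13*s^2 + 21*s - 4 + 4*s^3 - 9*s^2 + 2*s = 4*s^3 - 22*s^2 + 34*s - 12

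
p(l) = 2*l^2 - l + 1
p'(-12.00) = -49.00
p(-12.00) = 301.00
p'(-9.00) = -37.00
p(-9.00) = 172.00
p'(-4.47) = -18.88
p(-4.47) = 45.43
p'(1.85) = 6.40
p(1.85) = 6.00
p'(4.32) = 16.28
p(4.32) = 34.00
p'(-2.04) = -9.16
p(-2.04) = 11.36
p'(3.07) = 11.28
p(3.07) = 16.78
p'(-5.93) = -24.72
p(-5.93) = 77.26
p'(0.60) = 1.40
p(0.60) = 1.12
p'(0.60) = 1.40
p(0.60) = 1.12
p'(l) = 4*l - 1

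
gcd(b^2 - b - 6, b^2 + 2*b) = b + 2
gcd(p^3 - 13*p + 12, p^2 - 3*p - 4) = 1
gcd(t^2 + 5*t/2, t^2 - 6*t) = t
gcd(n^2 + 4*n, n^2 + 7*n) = n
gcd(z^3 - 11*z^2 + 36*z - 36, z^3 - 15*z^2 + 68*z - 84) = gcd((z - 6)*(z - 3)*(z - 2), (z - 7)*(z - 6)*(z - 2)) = z^2 - 8*z + 12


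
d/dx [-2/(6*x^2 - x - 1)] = 2*(12*x - 1)/(-6*x^2 + x + 1)^2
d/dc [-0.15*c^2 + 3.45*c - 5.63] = 3.45 - 0.3*c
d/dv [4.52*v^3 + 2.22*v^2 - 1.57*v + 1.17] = 13.56*v^2 + 4.44*v - 1.57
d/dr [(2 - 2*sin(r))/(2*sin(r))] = -cos(r)/sin(r)^2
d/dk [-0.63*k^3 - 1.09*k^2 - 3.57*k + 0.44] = -1.89*k^2 - 2.18*k - 3.57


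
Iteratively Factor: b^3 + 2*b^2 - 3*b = (b - 1)*(b^2 + 3*b) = b*(b - 1)*(b + 3)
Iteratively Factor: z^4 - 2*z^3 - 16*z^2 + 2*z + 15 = (z + 1)*(z^3 - 3*z^2 - 13*z + 15) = (z + 1)*(z + 3)*(z^2 - 6*z + 5) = (z - 5)*(z + 1)*(z + 3)*(z - 1)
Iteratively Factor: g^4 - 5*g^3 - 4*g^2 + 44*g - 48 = (g - 4)*(g^3 - g^2 - 8*g + 12) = (g - 4)*(g + 3)*(g^2 - 4*g + 4) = (g - 4)*(g - 2)*(g + 3)*(g - 2)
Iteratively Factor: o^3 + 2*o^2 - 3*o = (o)*(o^2 + 2*o - 3) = o*(o - 1)*(o + 3)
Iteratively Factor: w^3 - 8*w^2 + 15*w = (w - 3)*(w^2 - 5*w) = (w - 5)*(w - 3)*(w)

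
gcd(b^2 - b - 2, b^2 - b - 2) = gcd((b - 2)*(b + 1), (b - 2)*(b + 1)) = b^2 - b - 2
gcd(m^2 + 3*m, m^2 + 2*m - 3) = m + 3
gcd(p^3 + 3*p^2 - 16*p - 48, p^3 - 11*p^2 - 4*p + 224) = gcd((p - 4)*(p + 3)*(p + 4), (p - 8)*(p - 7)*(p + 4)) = p + 4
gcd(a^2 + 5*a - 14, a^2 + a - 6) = a - 2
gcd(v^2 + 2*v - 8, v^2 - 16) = v + 4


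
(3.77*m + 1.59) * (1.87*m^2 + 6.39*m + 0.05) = 7.0499*m^3 + 27.0636*m^2 + 10.3486*m + 0.0795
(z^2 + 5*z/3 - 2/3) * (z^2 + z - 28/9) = z^4 + 8*z^3/3 - 19*z^2/9 - 158*z/27 + 56/27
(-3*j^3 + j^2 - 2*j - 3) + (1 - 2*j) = -3*j^3 + j^2 - 4*j - 2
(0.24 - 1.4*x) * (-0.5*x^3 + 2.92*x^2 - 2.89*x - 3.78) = 0.7*x^4 - 4.208*x^3 + 4.7468*x^2 + 4.5984*x - 0.9072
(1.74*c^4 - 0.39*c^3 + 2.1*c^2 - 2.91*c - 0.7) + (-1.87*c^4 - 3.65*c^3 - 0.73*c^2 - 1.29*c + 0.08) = -0.13*c^4 - 4.04*c^3 + 1.37*c^2 - 4.2*c - 0.62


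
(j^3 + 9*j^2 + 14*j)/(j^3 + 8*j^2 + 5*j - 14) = j/(j - 1)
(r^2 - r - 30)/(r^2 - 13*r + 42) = (r + 5)/(r - 7)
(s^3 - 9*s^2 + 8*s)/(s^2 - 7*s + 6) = s*(s - 8)/(s - 6)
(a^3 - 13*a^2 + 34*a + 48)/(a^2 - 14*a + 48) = a + 1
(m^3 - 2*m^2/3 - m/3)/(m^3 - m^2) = (m + 1/3)/m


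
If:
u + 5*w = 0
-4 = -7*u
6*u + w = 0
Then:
No Solution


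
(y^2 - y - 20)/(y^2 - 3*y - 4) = (-y^2 + y + 20)/(-y^2 + 3*y + 4)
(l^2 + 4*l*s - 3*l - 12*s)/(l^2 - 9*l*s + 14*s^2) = (l^2 + 4*l*s - 3*l - 12*s)/(l^2 - 9*l*s + 14*s^2)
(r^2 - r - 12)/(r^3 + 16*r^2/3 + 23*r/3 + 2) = 3*(r - 4)/(3*r^2 + 7*r + 2)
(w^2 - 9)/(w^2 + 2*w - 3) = (w - 3)/(w - 1)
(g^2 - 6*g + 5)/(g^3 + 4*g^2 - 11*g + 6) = (g - 5)/(g^2 + 5*g - 6)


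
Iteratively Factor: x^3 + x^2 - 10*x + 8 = (x - 1)*(x^2 + 2*x - 8) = (x - 1)*(x + 4)*(x - 2)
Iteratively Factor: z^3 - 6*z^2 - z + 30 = (z + 2)*(z^2 - 8*z + 15) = (z - 3)*(z + 2)*(z - 5)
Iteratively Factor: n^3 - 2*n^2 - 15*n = (n - 5)*(n^2 + 3*n) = n*(n - 5)*(n + 3)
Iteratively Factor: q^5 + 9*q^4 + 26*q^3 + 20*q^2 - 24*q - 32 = (q + 4)*(q^4 + 5*q^3 + 6*q^2 - 4*q - 8) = (q + 2)*(q + 4)*(q^3 + 3*q^2 - 4) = (q - 1)*(q + 2)*(q + 4)*(q^2 + 4*q + 4) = (q - 1)*(q + 2)^2*(q + 4)*(q + 2)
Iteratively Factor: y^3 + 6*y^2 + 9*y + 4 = (y + 1)*(y^2 + 5*y + 4) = (y + 1)*(y + 4)*(y + 1)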